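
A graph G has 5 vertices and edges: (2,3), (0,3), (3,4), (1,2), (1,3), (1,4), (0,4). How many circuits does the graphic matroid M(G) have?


A circuit in a graphic matroid = edge set of a simple cycle.
G has 5 vertices and 7 edges.
Enumerating all minimal edge subsets forming cycles...
Total circuits found: 6.

6


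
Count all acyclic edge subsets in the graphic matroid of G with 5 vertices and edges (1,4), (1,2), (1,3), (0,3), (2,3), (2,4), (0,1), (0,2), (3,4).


An independent set in a graphic matroid is an acyclic edge subset.
G has 5 vertices and 9 edges.
Enumerate all 2^9 = 512 subsets, checking for acyclicity.
Total independent sets = 198.

198


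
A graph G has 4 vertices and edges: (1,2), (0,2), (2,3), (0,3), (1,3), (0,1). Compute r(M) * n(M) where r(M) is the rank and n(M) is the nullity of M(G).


r(M) = |V| - c = 4 - 1 = 3.
nullity = |E| - r(M) = 6 - 3 = 3.
Product = 3 * 3 = 9.

9


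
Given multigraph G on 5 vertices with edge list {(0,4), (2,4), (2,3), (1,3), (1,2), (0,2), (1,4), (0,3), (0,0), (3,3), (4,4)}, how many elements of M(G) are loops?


In a graphic matroid, a loop is a self-loop edge (u,u) with rank 0.
Examining all 11 edges for self-loops...
Self-loops found: (0,0), (3,3), (4,4)
Number of loops = 3.

3


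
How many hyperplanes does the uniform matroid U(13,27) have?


Hyperplanes of U(13,27) are flats of rank 12.
In a uniform matroid, these are exactly the (12)-element subsets.
Count = (27 choose 12) = 17383860.

17383860


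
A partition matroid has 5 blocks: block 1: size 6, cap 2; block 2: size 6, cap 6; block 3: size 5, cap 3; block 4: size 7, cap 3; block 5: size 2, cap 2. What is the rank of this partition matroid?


Rank of a partition matroid = sum of min(|Si|, ci) for each block.
= min(6,2) + min(6,6) + min(5,3) + min(7,3) + min(2,2)
= 2 + 6 + 3 + 3 + 2
= 16.

16


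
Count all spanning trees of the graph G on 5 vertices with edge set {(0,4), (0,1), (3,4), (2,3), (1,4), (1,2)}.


By Kirchhoff's matrix tree theorem, the number of spanning trees equals
the determinant of any cofactor of the Laplacian matrix L.
G has 5 vertices and 6 edges.
Computing the (4 x 4) cofactor determinant gives 11.

11


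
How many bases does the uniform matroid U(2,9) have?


Bases of U(2,9) are all 2-element subsets of the 9-element ground set.
Number of bases = C(9,2).
(9 choose 2) = 36.

36


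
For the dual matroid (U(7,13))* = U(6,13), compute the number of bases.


The dual of U(r,n) is U(n-r, n) = U(6,13).
Bases of U(6,13) are all (6)-element subsets.
|B(M*)| = (13 choose 6) = 1716.

1716


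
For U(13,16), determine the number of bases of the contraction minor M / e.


Contracting e from U(13,16) gives U(12,15).
Bases of U(12,15) = C(15,12) = 15! / (12! * 3!) = 455.

455


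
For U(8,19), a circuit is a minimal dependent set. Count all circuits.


In U(8,19), circuits are the (9)-element subsets.
Any set of 9 elements is dependent, and removing any one element gives
an independent set of size 8, so it is a minimal dependent set.
Number of circuits = C(19,9) = 92378.

92378


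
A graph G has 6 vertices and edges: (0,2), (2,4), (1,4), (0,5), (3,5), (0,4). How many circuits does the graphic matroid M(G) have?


A circuit in a graphic matroid = edge set of a simple cycle.
G has 6 vertices and 6 edges.
Enumerating all minimal edge subsets forming cycles...
Total circuits found: 1.

1


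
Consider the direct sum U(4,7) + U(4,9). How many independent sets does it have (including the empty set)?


For a direct sum, |I(M1+M2)| = |I(M1)| * |I(M2)|.
|I(U(4,7))| = sum C(7,k) for k=0..4 = 99.
|I(U(4,9))| = sum C(9,k) for k=0..4 = 256.
Total = 99 * 256 = 25344.

25344


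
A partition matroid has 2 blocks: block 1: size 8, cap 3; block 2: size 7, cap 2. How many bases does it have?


A basis picks exactly ci elements from block i.
Number of bases = product of C(|Si|, ci).
= C(8,3) * C(7,2)
= 56 * 21
= 1176.

1176


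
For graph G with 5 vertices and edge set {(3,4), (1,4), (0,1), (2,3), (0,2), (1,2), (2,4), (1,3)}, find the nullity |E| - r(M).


Cycle rank (nullity) = |E| - r(M) = |E| - (|V| - c).
|E| = 8, |V| = 5, c = 1.
Nullity = 8 - (5 - 1) = 8 - 4 = 4.

4


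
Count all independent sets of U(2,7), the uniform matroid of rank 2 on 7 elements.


Independent sets of U(2,7) are all subsets of size <= 2.
Count = (7 choose 0) + (7 choose 1) + (7 choose 2)
     = 1 + 7 + 21
     = 29.

29


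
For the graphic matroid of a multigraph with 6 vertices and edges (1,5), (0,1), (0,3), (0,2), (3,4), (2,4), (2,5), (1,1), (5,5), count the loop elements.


In a graphic matroid, a loop is a self-loop edge (u,u) with rank 0.
Examining all 9 edges for self-loops...
Self-loops found: (1,1), (5,5)
Number of loops = 2.

2


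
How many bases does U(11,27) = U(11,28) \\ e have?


Deleting e from U(11,28) gives U(11,27) since n > r.
Bases of U(11,27) = C(27,11) = 13037895.

13037895


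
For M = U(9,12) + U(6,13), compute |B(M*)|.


(M1+M2)* = M1* + M2*.
M1* = U(3,12), bases: C(12,3) = 220.
M2* = U(7,13), bases: C(13,7) = 1716.
|B(M*)| = 220 * 1716 = 377520.

377520


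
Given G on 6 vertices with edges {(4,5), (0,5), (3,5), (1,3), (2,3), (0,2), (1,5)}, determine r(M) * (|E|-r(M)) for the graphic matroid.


r(M) = |V| - c = 6 - 1 = 5.
nullity = |E| - r(M) = 7 - 5 = 2.
Product = 5 * 2 = 10.

10


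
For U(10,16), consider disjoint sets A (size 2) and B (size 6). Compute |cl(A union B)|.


|A union B| = 2 + 6 = 8 (disjoint).
In U(10,16), cl(S) = S if |S| < 10, else cl(S) = E.
Since 8 < 10, cl(A union B) = A union B.
|cl(A union B)| = 8.

8


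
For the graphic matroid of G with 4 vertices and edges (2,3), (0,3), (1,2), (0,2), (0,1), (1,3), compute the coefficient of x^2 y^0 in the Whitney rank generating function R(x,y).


R(x,y) = sum over A in 2^E of x^(r(E)-r(A)) * y^(|A|-r(A)).
G has 4 vertices, 6 edges. r(E) = 3.
Enumerate all 2^6 = 64 subsets.
Count subsets with r(E)-r(A)=2 and |A|-r(A)=0: 6.

6


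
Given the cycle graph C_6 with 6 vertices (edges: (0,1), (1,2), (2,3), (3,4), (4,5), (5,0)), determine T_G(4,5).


T(C_6; x,y) = x + x^2 + ... + x^(5) + y.
T(4,5) = 4^1 + 4^2 + 4^3 + 4^4 + 4^5 + 5
= 4 + 16 + 64 + 256 + 1024 + 5
= 1369.

1369


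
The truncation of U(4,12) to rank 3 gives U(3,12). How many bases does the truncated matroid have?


Truncating U(4,12) to rank 3 gives U(3,12).
Bases of U(3,12) are all 3-element subsets of 12 elements.
Number of bases = C(12,3) = (12 * 11 * 10) / (1 * 2 * 3) = 220.

220


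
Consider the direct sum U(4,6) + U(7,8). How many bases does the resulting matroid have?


Bases of a direct sum M1 + M2: |B| = |B(M1)| * |B(M2)|.
|B(U(4,6))| = C(6,4) = 15.
|B(U(7,8))| = C(8,7) = 8.
Total bases = 15 * 8 = 120.

120


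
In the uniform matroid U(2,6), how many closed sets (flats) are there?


Flats of U(2,6): every subset of size < 2 is a flat, plus E itself.
Count = (6 choose 0) + (6 choose 1) + 1
     = 1 + 6 + 1
     = 8.

8


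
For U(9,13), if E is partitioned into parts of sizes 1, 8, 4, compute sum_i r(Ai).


r(Ai) = min(|Ai|, 9) for each part.
Sum = min(1,9) + min(8,9) + min(4,9)
    = 1 + 8 + 4
    = 13.

13


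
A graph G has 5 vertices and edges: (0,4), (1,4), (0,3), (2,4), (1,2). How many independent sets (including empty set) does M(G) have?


An independent set in a graphic matroid is an acyclic edge subset.
G has 5 vertices and 5 edges.
Enumerate all 2^5 = 32 subsets, checking for acyclicity.
Total independent sets = 28.

28


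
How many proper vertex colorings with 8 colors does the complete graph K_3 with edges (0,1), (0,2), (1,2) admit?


P(K_3, k) = k(k-1)(k-2)...(k-2).
P(8) = (8) * (7) * (6) = 336.

336


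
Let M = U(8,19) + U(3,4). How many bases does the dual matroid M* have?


(M1+M2)* = M1* + M2*.
M1* = U(11,19), bases: C(19,11) = 75582.
M2* = U(1,4), bases: C(4,1) = 4.
|B(M*)| = 75582 * 4 = 302328.

302328


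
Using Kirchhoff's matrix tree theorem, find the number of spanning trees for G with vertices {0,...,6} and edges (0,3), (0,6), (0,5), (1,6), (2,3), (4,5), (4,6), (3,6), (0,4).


By Kirchhoff's matrix tree theorem, the number of spanning trees equals
the determinant of any cofactor of the Laplacian matrix L.
G has 7 vertices and 9 edges.
Computing the (6 x 6) cofactor determinant gives 21.

21


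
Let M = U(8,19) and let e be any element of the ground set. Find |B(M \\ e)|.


Deleting e from U(8,19) gives U(8,18) since n > r.
Bases of U(8,18) = (18 choose 8) = 43758.

43758


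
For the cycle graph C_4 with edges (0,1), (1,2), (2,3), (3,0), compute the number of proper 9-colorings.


P(C_4, k) = (k-1)^4 + (-1)^4*(k-1).
P(9) = (8)^4 + 8
= 4096 + 8 = 4104.

4104


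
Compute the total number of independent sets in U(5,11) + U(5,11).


For a direct sum, |I(M1+M2)| = |I(M1)| * |I(M2)|.
|I(U(5,11))| = sum C(11,k) for k=0..5 = 1024.
|I(U(5,11))| = sum C(11,k) for k=0..5 = 1024.
Total = 1024 * 1024 = 1048576.

1048576


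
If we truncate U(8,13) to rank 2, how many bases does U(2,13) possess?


Truncating U(8,13) to rank 2 gives U(2,13).
Bases of U(2,13) are all 2-element subsets of 13 elements.
Number of bases = (13 choose 2) = 78.

78


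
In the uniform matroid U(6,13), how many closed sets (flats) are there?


Flats of U(6,13): every subset of size < 6 is a flat, plus E itself.
Count = (13 choose 0) + (13 choose 1) + (13 choose 2) + (13 choose 3) + (13 choose 4) + (13 choose 5) + 1
     = 1 + 13 + 78 + 286 + 715 + 1287 + 1
     = 2381.

2381


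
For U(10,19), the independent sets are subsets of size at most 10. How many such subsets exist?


Independent sets of U(10,19) are all subsets of size <= 10.
Count = (19 choose 0) + (19 choose 1) + (19 choose 2) + (19 choose 3) + (19 choose 4) + (19 choose 5) + (19 choose 6) + (19 choose 7) + (19 choose 8) + (19 choose 9) + (19 choose 10)
     = 1 + 19 + 171 + 969 + 3876 + 11628 + 27132 + 50388 + 75582 + 92378 + 92378
     = 354522.

354522


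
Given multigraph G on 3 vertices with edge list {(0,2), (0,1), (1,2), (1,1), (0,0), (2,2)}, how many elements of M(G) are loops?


In a graphic matroid, a loop is a self-loop edge (u,u) with rank 0.
Examining all 6 edges for self-loops...
Self-loops found: (1,1), (0,0), (2,2)
Number of loops = 3.

3


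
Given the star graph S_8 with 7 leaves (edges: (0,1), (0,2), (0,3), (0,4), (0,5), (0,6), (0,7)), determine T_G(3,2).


A star on 8 vertices is a tree with 7 edges.
T(x,y) = x^(7) for any tree.
T(3,2) = 3^7 = 2187.

2187


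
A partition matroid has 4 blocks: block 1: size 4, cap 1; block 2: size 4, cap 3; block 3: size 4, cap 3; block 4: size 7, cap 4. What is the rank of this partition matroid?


Rank of a partition matroid = sum of min(|Si|, ci) for each block.
= min(4,1) + min(4,3) + min(4,3) + min(7,4)
= 1 + 3 + 3 + 4
= 11.

11


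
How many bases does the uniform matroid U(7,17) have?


Bases of U(7,17) are all 7-element subsets of the 17-element ground set.
Number of bases = C(17,7).
C(17,7) = 19448.

19448


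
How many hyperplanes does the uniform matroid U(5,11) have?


Hyperplanes of U(5,11) are flats of rank 4.
In a uniform matroid, these are exactly the (4)-element subsets.
Count = (11 choose 4) = 330.

330


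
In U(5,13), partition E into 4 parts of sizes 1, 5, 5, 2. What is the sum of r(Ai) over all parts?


r(Ai) = min(|Ai|, 5) for each part.
Sum = min(1,5) + min(5,5) + min(5,5) + min(2,5)
    = 1 + 5 + 5 + 2
    = 13.

13


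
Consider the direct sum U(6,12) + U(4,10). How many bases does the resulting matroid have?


Bases of a direct sum M1 + M2: |B| = |B(M1)| * |B(M2)|.
|B(U(6,12))| = C(12,6) = 924.
|B(U(4,10))| = C(10,4) = 210.
Total bases = 924 * 210 = 194040.

194040


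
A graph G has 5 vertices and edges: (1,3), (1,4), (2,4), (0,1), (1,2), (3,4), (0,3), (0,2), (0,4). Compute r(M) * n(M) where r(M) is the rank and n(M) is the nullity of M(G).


r(M) = |V| - c = 5 - 1 = 4.
nullity = |E| - r(M) = 9 - 4 = 5.
Product = 4 * 5 = 20.

20


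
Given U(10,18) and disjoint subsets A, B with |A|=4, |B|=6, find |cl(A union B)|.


|A union B| = 4 + 6 = 10 (disjoint).
In U(10,18), cl(S) = S if |S| < 10, else cl(S) = E.
Since 10 >= 10, cl(A union B) = E.
|cl(A union B)| = 18.

18


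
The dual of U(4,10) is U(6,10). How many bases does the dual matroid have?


The dual of U(r,n) is U(n-r, n) = U(6,10).
Bases of U(6,10) are all (6)-element subsets.
|B(M*)| = (10 choose 6) = 210.

210


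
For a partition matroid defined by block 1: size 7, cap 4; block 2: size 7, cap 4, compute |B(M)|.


A basis picks exactly ci elements from block i.
Number of bases = product of C(|Si|, ci).
= C(7,4) * C(7,4)
= 35 * 35
= 1225.

1225


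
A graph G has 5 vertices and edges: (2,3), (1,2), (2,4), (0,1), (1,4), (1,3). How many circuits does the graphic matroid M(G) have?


A circuit in a graphic matroid = edge set of a simple cycle.
G has 5 vertices and 6 edges.
Enumerating all minimal edge subsets forming cycles...
Total circuits found: 3.

3


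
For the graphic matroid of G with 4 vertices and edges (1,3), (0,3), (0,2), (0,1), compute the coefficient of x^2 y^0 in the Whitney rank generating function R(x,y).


R(x,y) = sum over A in 2^E of x^(r(E)-r(A)) * y^(|A|-r(A)).
G has 4 vertices, 4 edges. r(E) = 3.
Enumerate all 2^4 = 16 subsets.
Count subsets with r(E)-r(A)=2 and |A|-r(A)=0: 4.

4


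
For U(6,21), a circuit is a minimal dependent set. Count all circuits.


In U(6,21), circuits are the (7)-element subsets.
Any set of 7 elements is dependent, and removing any one element gives
an independent set of size 6, so it is a minimal dependent set.
Number of circuits = (21 choose 7) = 116280.

116280


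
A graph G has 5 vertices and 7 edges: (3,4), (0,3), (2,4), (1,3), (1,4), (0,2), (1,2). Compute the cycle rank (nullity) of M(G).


Cycle rank (nullity) = |E| - r(M) = |E| - (|V| - c).
|E| = 7, |V| = 5, c = 1.
Nullity = 7 - (5 - 1) = 7 - 4 = 3.

3


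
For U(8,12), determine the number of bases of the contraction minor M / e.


Contracting e from U(8,12) gives U(7,11).
Bases of U(7,11) = (11 choose 7) = 330.

330


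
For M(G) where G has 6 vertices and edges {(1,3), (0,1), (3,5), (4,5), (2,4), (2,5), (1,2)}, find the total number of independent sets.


An independent set in a graphic matroid is an acyclic edge subset.
G has 6 vertices and 7 edges.
Enumerate all 2^7 = 128 subsets, checking for acyclicity.
Total independent sets = 104.

104


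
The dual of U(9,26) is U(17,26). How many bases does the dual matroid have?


The dual of U(r,n) is U(n-r, n) = U(17,26).
Bases of U(17,26) are all (17)-element subsets.
|B(M*)| = C(26,17) = 26! / (17! * 9!) = 3124550.

3124550


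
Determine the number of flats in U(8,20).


Flats of U(8,20): every subset of size < 8 is a flat, plus E itself.
Count = C(20,0) + C(20,1) + C(20,2) + C(20,3) + C(20,4) + C(20,5) + C(20,6) + C(20,7) + 1
     = 1 + 20 + 190 + 1140 + 4845 + 15504 + 38760 + 77520 + 1
     = 137981.

137981


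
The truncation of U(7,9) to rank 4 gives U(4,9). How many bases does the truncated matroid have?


Truncating U(7,9) to rank 4 gives U(4,9).
Bases of U(4,9) are all 4-element subsets of 9 elements.
Number of bases = C(9,4) = 9! / (4! * 5!) = 126.

126


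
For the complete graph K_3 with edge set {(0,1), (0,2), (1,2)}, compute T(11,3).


T(K_3; x,y) = x^2 + x + y.
T(11,3) = 121 + 11 + 3 = 135.

135


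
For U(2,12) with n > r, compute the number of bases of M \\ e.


Deleting e from U(2,12) gives U(2,11) since n > r.
Bases of U(2,11) = (11 choose 2) = 55.

55


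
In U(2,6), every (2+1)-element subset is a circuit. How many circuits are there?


In U(2,6), circuits are the (3)-element subsets.
Any set of 3 elements is dependent, and removing any one element gives
an independent set of size 2, so it is a minimal dependent set.
Number of circuits = (6 choose 3) = 20.

20


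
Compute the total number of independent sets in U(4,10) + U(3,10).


For a direct sum, |I(M1+M2)| = |I(M1)| * |I(M2)|.
|I(U(4,10))| = sum C(10,k) for k=0..4 = 386.
|I(U(3,10))| = sum C(10,k) for k=0..3 = 176.
Total = 386 * 176 = 67936.

67936


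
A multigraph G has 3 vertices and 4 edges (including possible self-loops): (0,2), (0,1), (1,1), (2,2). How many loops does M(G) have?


In a graphic matroid, a loop is a self-loop edge (u,u) with rank 0.
Examining all 4 edges for self-loops...
Self-loops found: (1,1), (2,2)
Number of loops = 2.

2


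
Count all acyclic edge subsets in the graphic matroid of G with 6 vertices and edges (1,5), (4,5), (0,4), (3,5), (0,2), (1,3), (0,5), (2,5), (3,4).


An independent set in a graphic matroid is an acyclic edge subset.
G has 6 vertices and 9 edges.
Enumerate all 2^9 = 512 subsets, checking for acyclicity.
Total independent sets = 280.

280


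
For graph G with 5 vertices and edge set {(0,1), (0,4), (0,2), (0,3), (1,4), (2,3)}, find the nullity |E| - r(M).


Cycle rank (nullity) = |E| - r(M) = |E| - (|V| - c).
|E| = 6, |V| = 5, c = 1.
Nullity = 6 - (5 - 1) = 6 - 4 = 2.

2


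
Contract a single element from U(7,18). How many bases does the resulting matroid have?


Contracting e from U(7,18) gives U(6,17).
Bases of U(6,17) = C(17,6) = 12376.

12376


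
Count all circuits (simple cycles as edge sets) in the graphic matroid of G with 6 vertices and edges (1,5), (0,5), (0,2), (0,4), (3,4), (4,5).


A circuit in a graphic matroid = edge set of a simple cycle.
G has 6 vertices and 6 edges.
Enumerating all minimal edge subsets forming cycles...
Total circuits found: 1.

1


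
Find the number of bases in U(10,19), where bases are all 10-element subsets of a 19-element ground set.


Bases of U(10,19) are all 10-element subsets of the 19-element ground set.
Number of bases = C(19,10).
(19 choose 10) = 92378.

92378


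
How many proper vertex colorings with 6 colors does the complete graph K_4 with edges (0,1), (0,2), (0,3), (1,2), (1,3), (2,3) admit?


P(K_4, k) = k(k-1)(k-2)...(k-3).
P(6) = (6) * (5) * (4) * (3) = 360.

360


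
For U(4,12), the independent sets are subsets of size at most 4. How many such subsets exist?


Independent sets of U(4,12) are all subsets of size <= 4.
Count = (12 choose 0) + (12 choose 1) + (12 choose 2) + (12 choose 3) + (12 choose 4)
     = 1 + 12 + 66 + 220 + 495
     = 794.

794


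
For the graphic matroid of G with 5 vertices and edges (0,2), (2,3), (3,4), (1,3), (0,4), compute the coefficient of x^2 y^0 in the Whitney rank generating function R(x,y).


R(x,y) = sum over A in 2^E of x^(r(E)-r(A)) * y^(|A|-r(A)).
G has 5 vertices, 5 edges. r(E) = 4.
Enumerate all 2^5 = 32 subsets.
Count subsets with r(E)-r(A)=2 and |A|-r(A)=0: 10.

10


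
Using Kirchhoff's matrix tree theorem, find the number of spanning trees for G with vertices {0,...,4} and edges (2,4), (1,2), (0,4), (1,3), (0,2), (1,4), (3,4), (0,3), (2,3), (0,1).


By Kirchhoff's matrix tree theorem, the number of spanning trees equals
the determinant of any cofactor of the Laplacian matrix L.
G has 5 vertices and 10 edges.
Computing the (4 x 4) cofactor determinant gives 125.

125


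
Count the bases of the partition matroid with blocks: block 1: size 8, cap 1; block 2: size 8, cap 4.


A basis picks exactly ci elements from block i.
Number of bases = product of C(|Si|, ci).
= C(8,1) * C(8,4)
= 8 * 70
= 560.

560


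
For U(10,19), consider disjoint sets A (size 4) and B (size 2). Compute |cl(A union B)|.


|A union B| = 4 + 2 = 6 (disjoint).
In U(10,19), cl(S) = S if |S| < 10, else cl(S) = E.
Since 6 < 10, cl(A union B) = A union B.
|cl(A union B)| = 6.

6


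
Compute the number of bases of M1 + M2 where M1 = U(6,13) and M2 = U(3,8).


Bases of a direct sum M1 + M2: |B| = |B(M1)| * |B(M2)|.
|B(U(6,13))| = C(13,6) = 1716.
|B(U(3,8))| = C(8,3) = 56.
Total bases = 1716 * 56 = 96096.

96096


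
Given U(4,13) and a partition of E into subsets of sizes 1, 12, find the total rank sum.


r(Ai) = min(|Ai|, 4) for each part.
Sum = min(1,4) + min(12,4)
    = 1 + 4
    = 5.

5


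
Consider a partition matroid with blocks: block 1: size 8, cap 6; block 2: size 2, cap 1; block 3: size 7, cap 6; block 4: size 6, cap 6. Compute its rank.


Rank of a partition matroid = sum of min(|Si|, ci) for each block.
= min(8,6) + min(2,1) + min(7,6) + min(6,6)
= 6 + 1 + 6 + 6
= 19.

19


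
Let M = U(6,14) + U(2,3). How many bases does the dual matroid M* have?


(M1+M2)* = M1* + M2*.
M1* = U(8,14), bases: C(14,8) = 3003.
M2* = U(1,3), bases: C(3,1) = 3.
|B(M*)| = 3003 * 3 = 9009.

9009


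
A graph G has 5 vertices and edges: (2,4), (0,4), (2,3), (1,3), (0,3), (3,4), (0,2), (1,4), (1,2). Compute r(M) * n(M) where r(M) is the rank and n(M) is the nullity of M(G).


r(M) = |V| - c = 5 - 1 = 4.
nullity = |E| - r(M) = 9 - 4 = 5.
Product = 4 * 5 = 20.

20


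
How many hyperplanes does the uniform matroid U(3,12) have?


Hyperplanes of U(3,12) are flats of rank 2.
In a uniform matroid, these are exactly the (2)-element subsets.
Count = (12 choose 2) = 66.

66


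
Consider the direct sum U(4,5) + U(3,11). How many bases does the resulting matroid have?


Bases of a direct sum M1 + M2: |B| = |B(M1)| * |B(M2)|.
|B(U(4,5))| = C(5,4) = 5.
|B(U(3,11))| = C(11,3) = 165.
Total bases = 5 * 165 = 825.

825


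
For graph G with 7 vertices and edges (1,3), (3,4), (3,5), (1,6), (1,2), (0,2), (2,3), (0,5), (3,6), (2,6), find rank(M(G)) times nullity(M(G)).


r(M) = |V| - c = 7 - 1 = 6.
nullity = |E| - r(M) = 10 - 6 = 4.
Product = 6 * 4 = 24.

24


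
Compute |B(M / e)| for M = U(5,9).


Contracting e from U(5,9) gives U(4,8).
Bases of U(4,8) = C(8,4) = (8 * 7 * 6 * 5) / (1 * 2 * 3 * 4) = 70.

70


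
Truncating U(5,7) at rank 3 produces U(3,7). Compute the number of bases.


Truncating U(5,7) to rank 3 gives U(3,7).
Bases of U(3,7) are all 3-element subsets of 7 elements.
Number of bases = C(7,3) = 7! / (3! * 4!) = 35.

35


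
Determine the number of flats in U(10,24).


Flats of U(10,24): every subset of size < 10 is a flat, plus E itself.
Count = C(24,0) + C(24,1) + C(24,2) + C(24,3) + C(24,4) + C(24,5) + C(24,6) + C(24,7) + C(24,8) + C(24,9) + 1
     = 1 + 24 + 276 + 2024 + 10626 + 42504 + 134596 + 346104 + 735471 + 1307504 + 1
     = 2579131.

2579131


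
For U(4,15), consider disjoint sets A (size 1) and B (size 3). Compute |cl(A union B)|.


|A union B| = 1 + 3 = 4 (disjoint).
In U(4,15), cl(S) = S if |S| < 4, else cl(S) = E.
Since 4 >= 4, cl(A union B) = E.
|cl(A union B)| = 15.

15


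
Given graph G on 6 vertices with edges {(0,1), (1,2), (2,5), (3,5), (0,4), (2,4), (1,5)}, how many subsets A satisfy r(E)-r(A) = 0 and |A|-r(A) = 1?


R(x,y) = sum over A in 2^E of x^(r(E)-r(A)) * y^(|A|-r(A)).
G has 6 vertices, 7 edges. r(E) = 5.
Enumerate all 2^7 = 128 subsets.
Count subsets with r(E)-r(A)=0 and |A|-r(A)=1: 6.

6


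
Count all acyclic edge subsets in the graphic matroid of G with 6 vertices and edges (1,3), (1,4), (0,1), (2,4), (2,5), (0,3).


An independent set in a graphic matroid is an acyclic edge subset.
G has 6 vertices and 6 edges.
Enumerate all 2^6 = 64 subsets, checking for acyclicity.
Total independent sets = 56.

56


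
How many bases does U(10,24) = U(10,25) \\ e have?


Deleting e from U(10,25) gives U(10,24) since n > r.
Bases of U(10,24) = (24 choose 10) = 1961256.

1961256


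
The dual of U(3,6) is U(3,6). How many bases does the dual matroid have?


The dual of U(r,n) is U(n-r, n) = U(3,6).
Bases of U(3,6) are all (3)-element subsets.
|B(M*)| = C(6,3) = (6 * 5 * 4) / (1 * 2 * 3) = 20.

20


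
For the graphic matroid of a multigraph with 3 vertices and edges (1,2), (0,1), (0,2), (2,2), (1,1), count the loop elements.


In a graphic matroid, a loop is a self-loop edge (u,u) with rank 0.
Examining all 5 edges for self-loops...
Self-loops found: (2,2), (1,1)
Number of loops = 2.

2


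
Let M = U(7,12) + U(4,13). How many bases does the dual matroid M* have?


(M1+M2)* = M1* + M2*.
M1* = U(5,12), bases: C(12,5) = 792.
M2* = U(9,13), bases: C(13,9) = 715.
|B(M*)| = 792 * 715 = 566280.

566280


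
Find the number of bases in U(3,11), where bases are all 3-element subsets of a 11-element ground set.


Bases of U(3,11) are all 3-element subsets of the 11-element ground set.
Number of bases = C(11,3).
(11 choose 3) = 165.

165


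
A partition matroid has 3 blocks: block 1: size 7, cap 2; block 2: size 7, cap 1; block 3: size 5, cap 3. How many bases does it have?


A basis picks exactly ci elements from block i.
Number of bases = product of C(|Si|, ci).
= C(7,2) * C(7,1) * C(5,3)
= 21 * 7 * 10
= 1470.

1470


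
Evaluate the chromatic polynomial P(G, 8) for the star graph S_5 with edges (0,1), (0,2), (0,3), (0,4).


P(tree, k) = k * (k-1)^(4) for any tree on 5 vertices.
P(8) = 8 * 7^4 = 8 * 2401 = 19208.

19208


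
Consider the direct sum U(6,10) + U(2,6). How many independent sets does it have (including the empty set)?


For a direct sum, |I(M1+M2)| = |I(M1)| * |I(M2)|.
|I(U(6,10))| = sum C(10,k) for k=0..6 = 848.
|I(U(2,6))| = sum C(6,k) for k=0..2 = 22.
Total = 848 * 22 = 18656.

18656


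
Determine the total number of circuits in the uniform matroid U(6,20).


In U(6,20), circuits are the (7)-element subsets.
Any set of 7 elements is dependent, and removing any one element gives
an independent set of size 6, so it is a minimal dependent set.
Number of circuits = C(20,7) = 20! / (7! * 13!) = 77520.

77520


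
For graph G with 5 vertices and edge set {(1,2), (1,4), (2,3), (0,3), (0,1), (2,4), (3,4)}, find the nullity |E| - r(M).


Cycle rank (nullity) = |E| - r(M) = |E| - (|V| - c).
|E| = 7, |V| = 5, c = 1.
Nullity = 7 - (5 - 1) = 7 - 4 = 3.

3


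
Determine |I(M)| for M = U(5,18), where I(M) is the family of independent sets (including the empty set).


Independent sets of U(5,18) are all subsets of size <= 5.
Count = (18 choose 0) + (18 choose 1) + (18 choose 2) + (18 choose 3) + (18 choose 4) + (18 choose 5)
     = 1 + 18 + 153 + 816 + 3060 + 8568
     = 12616.

12616


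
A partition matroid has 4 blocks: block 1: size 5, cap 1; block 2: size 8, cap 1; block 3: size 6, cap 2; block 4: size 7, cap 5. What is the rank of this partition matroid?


Rank of a partition matroid = sum of min(|Si|, ci) for each block.
= min(5,1) + min(8,1) + min(6,2) + min(7,5)
= 1 + 1 + 2 + 5
= 9.

9


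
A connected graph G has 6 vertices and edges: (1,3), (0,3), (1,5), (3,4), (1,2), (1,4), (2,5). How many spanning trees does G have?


By Kirchhoff's matrix tree theorem, the number of spanning trees equals
the determinant of any cofactor of the Laplacian matrix L.
G has 6 vertices and 7 edges.
Computing the (5 x 5) cofactor determinant gives 9.

9


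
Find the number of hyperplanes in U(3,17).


Hyperplanes of U(3,17) are flats of rank 2.
In a uniform matroid, these are exactly the (2)-element subsets.
Count = C(17,2) = 17! / (2! * 15!) = 136.

136


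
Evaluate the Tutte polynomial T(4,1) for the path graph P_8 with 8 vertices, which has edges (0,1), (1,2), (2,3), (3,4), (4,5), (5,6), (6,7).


A path on 8 vertices is a tree with 7 edges.
T(x,y) = x^(7) for any tree.
T(4,1) = 4^7 = 16384.

16384


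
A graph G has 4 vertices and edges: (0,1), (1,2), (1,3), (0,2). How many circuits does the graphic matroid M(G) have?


A circuit in a graphic matroid = edge set of a simple cycle.
G has 4 vertices and 4 edges.
Enumerating all minimal edge subsets forming cycles...
Total circuits found: 1.

1


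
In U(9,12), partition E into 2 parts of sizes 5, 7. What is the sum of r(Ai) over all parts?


r(Ai) = min(|Ai|, 9) for each part.
Sum = min(5,9) + min(7,9)
    = 5 + 7
    = 12.

12


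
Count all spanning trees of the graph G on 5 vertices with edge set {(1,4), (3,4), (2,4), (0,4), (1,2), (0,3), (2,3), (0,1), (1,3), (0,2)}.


By Kirchhoff's matrix tree theorem, the number of spanning trees equals
the determinant of any cofactor of the Laplacian matrix L.
G has 5 vertices and 10 edges.
Computing the (4 x 4) cofactor determinant gives 125.

125


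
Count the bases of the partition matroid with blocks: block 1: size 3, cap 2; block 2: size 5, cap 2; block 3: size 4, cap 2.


A basis picks exactly ci elements from block i.
Number of bases = product of C(|Si|, ci).
= C(3,2) * C(5,2) * C(4,2)
= 3 * 10 * 6
= 180.

180


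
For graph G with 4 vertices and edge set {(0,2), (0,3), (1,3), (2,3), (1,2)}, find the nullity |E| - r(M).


Cycle rank (nullity) = |E| - r(M) = |E| - (|V| - c).
|E| = 5, |V| = 4, c = 1.
Nullity = 5 - (4 - 1) = 5 - 3 = 2.

2


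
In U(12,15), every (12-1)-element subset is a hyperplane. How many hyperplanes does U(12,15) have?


Hyperplanes of U(12,15) are flats of rank 11.
In a uniform matroid, these are exactly the (11)-element subsets.
Count = C(15,11) = 15! / (11! * 4!) = 1365.

1365


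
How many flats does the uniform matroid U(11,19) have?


Flats of U(11,19): every subset of size < 11 is a flat, plus E itself.
Count = (19 choose 0) + (19 choose 1) + (19 choose 2) + (19 choose 3) + (19 choose 4) + (19 choose 5) + (19 choose 6) + (19 choose 7) + (19 choose 8) + (19 choose 9) + (19 choose 10) + 1
     = 1 + 19 + 171 + 969 + 3876 + 11628 + 27132 + 50388 + 75582 + 92378 + 92378 + 1
     = 354523.

354523


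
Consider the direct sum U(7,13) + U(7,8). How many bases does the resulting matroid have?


Bases of a direct sum M1 + M2: |B| = |B(M1)| * |B(M2)|.
|B(U(7,13))| = C(13,7) = 1716.
|B(U(7,8))| = C(8,7) = 8.
Total bases = 1716 * 8 = 13728.

13728


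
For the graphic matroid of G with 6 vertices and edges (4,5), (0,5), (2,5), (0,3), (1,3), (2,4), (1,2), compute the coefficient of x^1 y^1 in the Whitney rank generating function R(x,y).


R(x,y) = sum over A in 2^E of x^(r(E)-r(A)) * y^(|A|-r(A)).
G has 6 vertices, 7 edges. r(E) = 5.
Enumerate all 2^7 = 128 subsets.
Count subsets with r(E)-r(A)=1 and |A|-r(A)=1: 7.

7


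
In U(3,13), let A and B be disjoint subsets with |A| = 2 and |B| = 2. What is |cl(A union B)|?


|A union B| = 2 + 2 = 4 (disjoint).
In U(3,13), cl(S) = S if |S| < 3, else cl(S) = E.
Since 4 >= 3, cl(A union B) = E.
|cl(A union B)| = 13.

13


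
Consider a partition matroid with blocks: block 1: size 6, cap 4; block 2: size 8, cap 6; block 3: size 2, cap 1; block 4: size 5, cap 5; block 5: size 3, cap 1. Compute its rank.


Rank of a partition matroid = sum of min(|Si|, ci) for each block.
= min(6,4) + min(8,6) + min(2,1) + min(5,5) + min(3,1)
= 4 + 6 + 1 + 5 + 1
= 17.

17


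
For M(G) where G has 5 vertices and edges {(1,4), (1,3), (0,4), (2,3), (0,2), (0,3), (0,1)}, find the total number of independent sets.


An independent set in a graphic matroid is an acyclic edge subset.
G has 5 vertices and 7 edges.
Enumerate all 2^7 = 128 subsets, checking for acyclicity.
Total independent sets = 82.

82


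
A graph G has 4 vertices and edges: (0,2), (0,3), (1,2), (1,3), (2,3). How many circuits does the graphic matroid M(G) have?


A circuit in a graphic matroid = edge set of a simple cycle.
G has 4 vertices and 5 edges.
Enumerating all minimal edge subsets forming cycles...
Total circuits found: 3.

3


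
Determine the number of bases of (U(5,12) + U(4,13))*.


(M1+M2)* = M1* + M2*.
M1* = U(7,12), bases: C(12,7) = 792.
M2* = U(9,13), bases: C(13,9) = 715.
|B(M*)| = 792 * 715 = 566280.

566280


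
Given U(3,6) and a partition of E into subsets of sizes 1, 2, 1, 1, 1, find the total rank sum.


r(Ai) = min(|Ai|, 3) for each part.
Sum = min(1,3) + min(2,3) + min(1,3) + min(1,3) + min(1,3)
    = 1 + 2 + 1 + 1 + 1
    = 6.

6


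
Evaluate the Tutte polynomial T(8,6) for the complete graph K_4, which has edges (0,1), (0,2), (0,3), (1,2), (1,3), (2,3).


T(K_4; x,y) = x^3 + 3x^2 + 4xy + 2x + y^3 + 3y^2 + 2y.
Substituting x=8, y=6:
= 512 + 192 + 192 + 16 + 216 + 108 + 12
= 1248.

1248


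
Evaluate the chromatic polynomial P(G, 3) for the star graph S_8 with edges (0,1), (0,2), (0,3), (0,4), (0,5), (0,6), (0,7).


P(tree, k) = k * (k-1)^(7) for any tree on 8 vertices.
P(3) = 3 * 2^7 = 3 * 128 = 384.

384


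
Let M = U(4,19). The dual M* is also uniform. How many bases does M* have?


The dual of U(r,n) is U(n-r, n) = U(15,19).
Bases of U(15,19) are all (15)-element subsets.
|B(M*)| = C(19,15) = 3876.

3876


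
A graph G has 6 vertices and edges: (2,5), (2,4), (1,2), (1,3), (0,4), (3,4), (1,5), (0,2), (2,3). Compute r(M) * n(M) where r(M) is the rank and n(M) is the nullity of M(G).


r(M) = |V| - c = 6 - 1 = 5.
nullity = |E| - r(M) = 9 - 5 = 4.
Product = 5 * 4 = 20.

20


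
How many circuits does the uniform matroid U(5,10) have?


In U(5,10), circuits are the (6)-element subsets.
Any set of 6 elements is dependent, and removing any one element gives
an independent set of size 5, so it is a minimal dependent set.
Number of circuits = C(10,6) = 210.

210


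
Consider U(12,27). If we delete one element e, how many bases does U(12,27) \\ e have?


Deleting e from U(12,27) gives U(12,26) since n > r.
Bases of U(12,26) = C(26,12) = 26! / (12! * 14!) = 9657700.

9657700


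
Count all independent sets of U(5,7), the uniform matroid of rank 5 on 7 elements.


Independent sets of U(5,7) are all subsets of size <= 5.
Count = C(7,0) + C(7,1) + C(7,2) + C(7,3) + C(7,4) + C(7,5)
     = 1 + 7 + 21 + 35 + 35 + 21
     = 120.

120


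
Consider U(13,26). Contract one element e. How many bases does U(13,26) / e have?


Contracting e from U(13,26) gives U(12,25).
Bases of U(12,25) = C(25,12) = 25! / (12! * 13!) = 5200300.

5200300


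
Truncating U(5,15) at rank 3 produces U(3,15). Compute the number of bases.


Truncating U(5,15) to rank 3 gives U(3,15).
Bases of U(3,15) are all 3-element subsets of 15 elements.
Number of bases = (15 choose 3) = 455.

455


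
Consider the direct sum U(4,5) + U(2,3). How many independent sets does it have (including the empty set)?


For a direct sum, |I(M1+M2)| = |I(M1)| * |I(M2)|.
|I(U(4,5))| = sum C(5,k) for k=0..4 = 31.
|I(U(2,3))| = sum C(3,k) for k=0..2 = 7.
Total = 31 * 7 = 217.

217


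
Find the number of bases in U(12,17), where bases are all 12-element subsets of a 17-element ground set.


Bases of U(12,17) are all 12-element subsets of the 17-element ground set.
Number of bases = C(17,12).
C(17,12) = 17! / (12! * 5!) = 6188.

6188


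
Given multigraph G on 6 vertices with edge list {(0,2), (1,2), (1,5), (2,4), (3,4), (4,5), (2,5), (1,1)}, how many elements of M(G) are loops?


In a graphic matroid, a loop is a self-loop edge (u,u) with rank 0.
Examining all 8 edges for self-loops...
Self-loops found: (1,1)
Number of loops = 1.

1


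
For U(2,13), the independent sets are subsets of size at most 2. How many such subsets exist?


Independent sets of U(2,13) are all subsets of size <= 2.
Count = (13 choose 0) + (13 choose 1) + (13 choose 2)
     = 1 + 13 + 78
     = 92.

92


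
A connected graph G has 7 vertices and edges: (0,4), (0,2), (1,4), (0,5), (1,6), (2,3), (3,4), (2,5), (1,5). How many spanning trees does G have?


By Kirchhoff's matrix tree theorem, the number of spanning trees equals
the determinant of any cofactor of the Laplacian matrix L.
G has 7 vertices and 9 edges.
Computing the (6 x 6) cofactor determinant gives 35.

35


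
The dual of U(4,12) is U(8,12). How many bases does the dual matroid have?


The dual of U(r,n) is U(n-r, n) = U(8,12).
Bases of U(8,12) are all (8)-element subsets.
|B(M*)| = C(12,8) = 12! / (8! * 4!) = 495.

495


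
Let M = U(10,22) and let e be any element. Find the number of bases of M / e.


Contracting e from U(10,22) gives U(9,21).
Bases of U(9,21) = C(21,9) = 293930.

293930


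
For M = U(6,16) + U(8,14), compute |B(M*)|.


(M1+M2)* = M1* + M2*.
M1* = U(10,16), bases: C(16,10) = 8008.
M2* = U(6,14), bases: C(14,6) = 3003.
|B(M*)| = 8008 * 3003 = 24048024.

24048024


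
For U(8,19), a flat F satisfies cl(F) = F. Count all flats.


Flats of U(8,19): every subset of size < 8 is a flat, plus E itself.
Count = C(19,0) + C(19,1) + C(19,2) + C(19,3) + C(19,4) + C(19,5) + C(19,6) + C(19,7) + 1
     = 1 + 19 + 171 + 969 + 3876 + 11628 + 27132 + 50388 + 1
     = 94185.

94185


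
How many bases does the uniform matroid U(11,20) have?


Bases of U(11,20) are all 11-element subsets of the 20-element ground set.
Number of bases = C(20,11).
C(20,11) = 167960.

167960


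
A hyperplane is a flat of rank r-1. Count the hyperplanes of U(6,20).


Hyperplanes of U(6,20) are flats of rank 5.
In a uniform matroid, these are exactly the (5)-element subsets.
Count = C(20,5) = 20! / (5! * 15!) = 15504.

15504


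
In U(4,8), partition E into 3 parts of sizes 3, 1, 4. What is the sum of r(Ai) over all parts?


r(Ai) = min(|Ai|, 4) for each part.
Sum = min(3,4) + min(1,4) + min(4,4)
    = 3 + 1 + 4
    = 8.

8


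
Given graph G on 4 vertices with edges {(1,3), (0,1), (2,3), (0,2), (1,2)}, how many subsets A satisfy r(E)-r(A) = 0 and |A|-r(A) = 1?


R(x,y) = sum over A in 2^E of x^(r(E)-r(A)) * y^(|A|-r(A)).
G has 4 vertices, 5 edges. r(E) = 3.
Enumerate all 2^5 = 32 subsets.
Count subsets with r(E)-r(A)=0 and |A|-r(A)=1: 5.

5


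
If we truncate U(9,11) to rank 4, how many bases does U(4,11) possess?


Truncating U(9,11) to rank 4 gives U(4,11).
Bases of U(4,11) are all 4-element subsets of 11 elements.
Number of bases = C(11,4) = (11 * 10 * 9 * 8) / (1 * 2 * 3 * 4) = 330.

330


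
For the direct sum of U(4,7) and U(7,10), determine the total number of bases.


Bases of a direct sum M1 + M2: |B| = |B(M1)| * |B(M2)|.
|B(U(4,7))| = C(7,4) = 35.
|B(U(7,10))| = C(10,7) = 120.
Total bases = 35 * 120 = 4200.

4200


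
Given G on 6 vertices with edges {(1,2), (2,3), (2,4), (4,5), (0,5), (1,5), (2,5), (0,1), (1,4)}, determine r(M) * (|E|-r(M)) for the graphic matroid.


r(M) = |V| - c = 6 - 1 = 5.
nullity = |E| - r(M) = 9 - 5 = 4.
Product = 5 * 4 = 20.

20


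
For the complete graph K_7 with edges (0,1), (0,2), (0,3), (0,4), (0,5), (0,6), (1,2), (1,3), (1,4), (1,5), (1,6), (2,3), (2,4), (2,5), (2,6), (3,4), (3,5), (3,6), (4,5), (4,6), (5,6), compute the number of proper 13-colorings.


P(K_7, k) = k(k-1)(k-2)...(k-6).
P(13) = (13) * (12) * (11) * (10) * (9) * (8) * (7) = 8648640.

8648640


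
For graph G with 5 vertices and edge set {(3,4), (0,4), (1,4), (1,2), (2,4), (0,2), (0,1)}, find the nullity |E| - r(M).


Cycle rank (nullity) = |E| - r(M) = |E| - (|V| - c).
|E| = 7, |V| = 5, c = 1.
Nullity = 7 - (5 - 1) = 7 - 4 = 3.

3


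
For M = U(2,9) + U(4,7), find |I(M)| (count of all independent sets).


For a direct sum, |I(M1+M2)| = |I(M1)| * |I(M2)|.
|I(U(2,9))| = sum C(9,k) for k=0..2 = 46.
|I(U(4,7))| = sum C(7,k) for k=0..4 = 99.
Total = 46 * 99 = 4554.

4554


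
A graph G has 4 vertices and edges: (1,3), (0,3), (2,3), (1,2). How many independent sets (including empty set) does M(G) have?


An independent set in a graphic matroid is an acyclic edge subset.
G has 4 vertices and 4 edges.
Enumerate all 2^4 = 16 subsets, checking for acyclicity.
Total independent sets = 14.

14


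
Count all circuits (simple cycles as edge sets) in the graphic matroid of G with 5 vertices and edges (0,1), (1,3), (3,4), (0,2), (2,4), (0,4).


A circuit in a graphic matroid = edge set of a simple cycle.
G has 5 vertices and 6 edges.
Enumerating all minimal edge subsets forming cycles...
Total circuits found: 3.

3


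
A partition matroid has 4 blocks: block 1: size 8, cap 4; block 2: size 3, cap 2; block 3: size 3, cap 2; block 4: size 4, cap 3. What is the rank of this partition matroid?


Rank of a partition matroid = sum of min(|Si|, ci) for each block.
= min(8,4) + min(3,2) + min(3,2) + min(4,3)
= 4 + 2 + 2 + 3
= 11.

11
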